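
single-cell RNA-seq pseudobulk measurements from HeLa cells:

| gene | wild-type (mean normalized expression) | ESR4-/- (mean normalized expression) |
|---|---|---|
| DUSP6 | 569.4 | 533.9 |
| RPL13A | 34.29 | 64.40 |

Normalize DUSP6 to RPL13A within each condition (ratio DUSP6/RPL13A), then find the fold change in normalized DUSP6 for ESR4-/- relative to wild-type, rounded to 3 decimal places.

DUSP6/RPL13A (wild-type) = 569.4 / 34.29 = 16.605
DUSP6/RPL13A (ESR4-/-) = 533.9 / 64.40 = 8.2904
Fold change = 8.2904 / 16.605 = 0.4993

0.499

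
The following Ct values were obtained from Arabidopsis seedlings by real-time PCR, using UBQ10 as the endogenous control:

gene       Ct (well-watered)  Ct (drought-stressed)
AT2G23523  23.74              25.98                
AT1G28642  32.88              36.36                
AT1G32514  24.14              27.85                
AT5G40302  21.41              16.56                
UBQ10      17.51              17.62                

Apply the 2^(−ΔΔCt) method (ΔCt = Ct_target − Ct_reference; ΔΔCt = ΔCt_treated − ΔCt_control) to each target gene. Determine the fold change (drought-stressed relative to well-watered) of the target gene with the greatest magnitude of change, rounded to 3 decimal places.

31.125

AT2G23523: ΔΔCt = (25.98−17.62) − (23.74−17.51) = 8.36 − 6.23 = 2.13; fold change = 2^-2.13 = 0.228
AT1G28642: ΔΔCt = (36.36−17.62) − (32.88−17.51) = 18.74 − 15.37 = 3.37; fold change = 2^-3.37 = 0.097
AT1G32514: ΔΔCt = (27.85−17.62) − (24.14−17.51) = 10.23 − 6.63 = 3.60; fold change = 2^-3.60 = 0.082
AT5G40302: ΔΔCt = (16.56−17.62) − (21.41−17.51) = -1.06 − 3.90 = -4.96; fold change = 2^4.96 = 31.125
AT5G40302 has the largest |ΔΔCt| = 4.96.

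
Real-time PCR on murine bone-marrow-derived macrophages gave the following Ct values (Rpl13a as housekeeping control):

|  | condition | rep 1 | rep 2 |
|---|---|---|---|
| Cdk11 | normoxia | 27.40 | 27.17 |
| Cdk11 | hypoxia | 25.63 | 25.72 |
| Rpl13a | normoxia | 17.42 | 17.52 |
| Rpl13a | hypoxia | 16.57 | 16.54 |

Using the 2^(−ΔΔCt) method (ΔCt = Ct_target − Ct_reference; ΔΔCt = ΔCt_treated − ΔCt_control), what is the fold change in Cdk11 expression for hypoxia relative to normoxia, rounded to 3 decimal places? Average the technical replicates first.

Mean Ct: Cdk11 normoxia 27.285; Cdk11 hypoxia 25.675; Rpl13a normoxia 17.470; Rpl13a hypoxia 16.555
ΔCt(normoxia) = 27.285 − 17.470 = 9.815
ΔCt(hypoxia) = 25.675 − 16.555 = 9.120
ΔΔCt = 9.120 − 9.815 = -0.695
Fold change = 2^(−(-0.695)) = 2^0.695 = 1.6189

1.619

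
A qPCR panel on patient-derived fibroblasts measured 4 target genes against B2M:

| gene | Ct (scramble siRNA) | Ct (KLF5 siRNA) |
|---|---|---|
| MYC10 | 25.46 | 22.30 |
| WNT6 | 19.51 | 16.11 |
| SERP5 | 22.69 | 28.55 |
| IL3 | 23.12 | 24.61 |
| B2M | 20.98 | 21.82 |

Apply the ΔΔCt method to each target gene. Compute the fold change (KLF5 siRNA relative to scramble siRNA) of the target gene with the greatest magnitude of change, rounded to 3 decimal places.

MYC10: ΔΔCt = (22.30−21.82) − (25.46−20.98) = 0.48 − 4.48 = -4.00; fold change = 2^4.00 = 16.000
WNT6: ΔΔCt = (16.11−21.82) − (19.51−20.98) = -5.71 − (-1.47) = -4.24; fold change = 2^4.24 = 18.896
SERP5: ΔΔCt = (28.55−21.82) − (22.69−20.98) = 6.73 − 1.71 = 5.02; fold change = 2^-5.02 = 0.031
IL3: ΔΔCt = (24.61−21.82) − (23.12−20.98) = 2.79 − 2.14 = 0.65; fold change = 2^-0.65 = 0.637
SERP5 has the largest |ΔΔCt| = 5.02.

0.031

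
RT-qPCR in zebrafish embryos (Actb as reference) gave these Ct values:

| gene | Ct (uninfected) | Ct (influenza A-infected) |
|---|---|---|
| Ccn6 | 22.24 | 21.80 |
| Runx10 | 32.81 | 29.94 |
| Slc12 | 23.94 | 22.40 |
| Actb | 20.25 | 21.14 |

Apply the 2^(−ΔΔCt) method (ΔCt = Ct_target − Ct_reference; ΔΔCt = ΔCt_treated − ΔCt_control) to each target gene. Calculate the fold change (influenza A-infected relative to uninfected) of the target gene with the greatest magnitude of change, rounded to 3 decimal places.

Ccn6: ΔΔCt = (21.80−21.14) − (22.24−20.25) = 0.66 − 1.99 = -1.33; fold change = 2^1.33 = 2.514
Runx10: ΔΔCt = (29.94−21.14) − (32.81−20.25) = 8.80 − 12.56 = -3.76; fold change = 2^3.76 = 13.548
Slc12: ΔΔCt = (22.40−21.14) − (23.94−20.25) = 1.26 − 3.69 = -2.43; fold change = 2^2.43 = 5.389
Runx10 has the largest |ΔΔCt| = 3.76.

13.548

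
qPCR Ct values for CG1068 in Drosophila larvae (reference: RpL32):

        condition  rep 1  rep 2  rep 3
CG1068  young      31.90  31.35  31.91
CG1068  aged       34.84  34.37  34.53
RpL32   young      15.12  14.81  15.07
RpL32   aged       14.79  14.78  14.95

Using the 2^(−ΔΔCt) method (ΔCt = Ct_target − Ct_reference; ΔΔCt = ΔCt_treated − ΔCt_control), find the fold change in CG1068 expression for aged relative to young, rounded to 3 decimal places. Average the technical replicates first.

Mean Ct: CG1068 young 31.720; CG1068 aged 34.580; RpL32 young 15.000; RpL32 aged 14.840
ΔCt(young) = 31.720 − 15.000 = 16.720
ΔCt(aged) = 34.580 − 14.840 = 19.740
ΔΔCt = 19.740 − 16.720 = 3.020
Fold change = 2^(−3.020) = 0.1233

0.123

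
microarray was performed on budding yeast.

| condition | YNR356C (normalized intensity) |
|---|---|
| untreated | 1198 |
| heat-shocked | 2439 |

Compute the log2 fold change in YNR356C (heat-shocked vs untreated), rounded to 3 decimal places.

1.026

Fold change = 2439 / 1198 = 2.0359
log2(2.0359) = 1.0257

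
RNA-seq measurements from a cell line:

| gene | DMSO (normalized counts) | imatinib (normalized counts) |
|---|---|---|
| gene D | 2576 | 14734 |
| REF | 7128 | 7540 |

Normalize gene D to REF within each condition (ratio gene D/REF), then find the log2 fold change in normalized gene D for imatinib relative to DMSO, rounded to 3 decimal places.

gene D/REF (DMSO) = 2576 / 7128 = 0.36139
gene D/REF (imatinib) = 14734 / 7540 = 1.9541
Fold change = 1.9541 / 0.36139 = 5.4072
log2(5.4072) = 2.4349

2.435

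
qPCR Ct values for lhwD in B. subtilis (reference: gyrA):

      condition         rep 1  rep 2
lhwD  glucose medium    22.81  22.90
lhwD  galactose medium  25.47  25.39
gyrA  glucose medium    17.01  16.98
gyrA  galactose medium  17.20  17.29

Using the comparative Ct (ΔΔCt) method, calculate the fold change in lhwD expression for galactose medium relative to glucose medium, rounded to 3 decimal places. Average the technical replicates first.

Mean Ct: lhwD glucose medium 22.855; lhwD galactose medium 25.430; gyrA glucose medium 16.995; gyrA galactose medium 17.245
ΔCt(glucose medium) = 22.855 − 16.995 = 5.860
ΔCt(galactose medium) = 25.430 − 17.245 = 8.185
ΔΔCt = 8.185 − 5.860 = 2.325
Fold change = 2^(−2.325) = 0.1996

0.200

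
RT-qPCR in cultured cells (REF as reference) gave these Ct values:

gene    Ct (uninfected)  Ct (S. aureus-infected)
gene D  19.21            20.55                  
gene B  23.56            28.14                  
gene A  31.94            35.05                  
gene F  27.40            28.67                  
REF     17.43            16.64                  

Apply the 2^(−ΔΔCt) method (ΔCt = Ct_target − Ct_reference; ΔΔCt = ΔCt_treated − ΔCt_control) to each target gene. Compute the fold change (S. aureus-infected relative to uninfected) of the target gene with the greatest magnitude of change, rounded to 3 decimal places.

0.024

gene D: ΔΔCt = (20.55−16.64) − (19.21−17.43) = 3.91 − 1.78 = 2.13; fold change = 2^-2.13 = 0.228
gene B: ΔΔCt = (28.14−16.64) − (23.56−17.43) = 11.50 − 6.13 = 5.37; fold change = 2^-5.37 = 0.024
gene A: ΔΔCt = (35.05−16.64) − (31.94−17.43) = 18.41 − 14.51 = 3.90; fold change = 2^-3.90 = 0.067
gene F: ΔΔCt = (28.67−16.64) − (27.40−17.43) = 12.03 − 9.97 = 2.06; fold change = 2^-2.06 = 0.240
gene B has the largest |ΔΔCt| = 5.37.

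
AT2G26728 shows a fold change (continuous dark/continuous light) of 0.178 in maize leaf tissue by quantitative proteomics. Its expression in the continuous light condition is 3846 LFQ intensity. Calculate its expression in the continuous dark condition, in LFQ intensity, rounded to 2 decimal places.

continuous dark expression = 3846 × 0.178 = 684.59

684.59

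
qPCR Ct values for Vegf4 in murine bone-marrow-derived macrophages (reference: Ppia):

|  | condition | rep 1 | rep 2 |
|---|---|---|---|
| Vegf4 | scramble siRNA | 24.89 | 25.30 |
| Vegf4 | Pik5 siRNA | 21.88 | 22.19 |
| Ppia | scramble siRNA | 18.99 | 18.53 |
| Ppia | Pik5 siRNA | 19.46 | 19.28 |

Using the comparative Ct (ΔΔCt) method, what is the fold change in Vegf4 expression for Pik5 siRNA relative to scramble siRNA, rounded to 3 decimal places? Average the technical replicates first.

12.729

Mean Ct: Vegf4 scramble siRNA 25.095; Vegf4 Pik5 siRNA 22.035; Ppia scramble siRNA 18.760; Ppia Pik5 siRNA 19.370
ΔCt(scramble siRNA) = 25.095 − 18.760 = 6.335
ΔCt(Pik5 siRNA) = 22.035 − 19.370 = 2.665
ΔΔCt = 2.665 − 6.335 = -3.670
Fold change = 2^(−(-3.670)) = 2^3.670 = 12.7286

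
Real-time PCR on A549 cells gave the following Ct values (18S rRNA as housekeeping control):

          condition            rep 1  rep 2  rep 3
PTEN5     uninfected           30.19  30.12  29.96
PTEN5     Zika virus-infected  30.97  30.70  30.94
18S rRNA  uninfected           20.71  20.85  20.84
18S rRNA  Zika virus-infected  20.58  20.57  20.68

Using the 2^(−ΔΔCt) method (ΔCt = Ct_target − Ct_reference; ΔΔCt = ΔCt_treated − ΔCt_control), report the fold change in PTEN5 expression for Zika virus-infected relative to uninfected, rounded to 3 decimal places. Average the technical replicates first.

0.511

Mean Ct: PTEN5 uninfected 30.090; PTEN5 Zika virus-infected 30.870; 18S rRNA uninfected 20.800; 18S rRNA Zika virus-infected 20.610
ΔCt(uninfected) = 30.090 − 20.800 = 9.290
ΔCt(Zika virus-infected) = 30.870 − 20.610 = 10.260
ΔΔCt = 10.260 − 9.290 = 0.970
Fold change = 2^(−0.970) = 0.5105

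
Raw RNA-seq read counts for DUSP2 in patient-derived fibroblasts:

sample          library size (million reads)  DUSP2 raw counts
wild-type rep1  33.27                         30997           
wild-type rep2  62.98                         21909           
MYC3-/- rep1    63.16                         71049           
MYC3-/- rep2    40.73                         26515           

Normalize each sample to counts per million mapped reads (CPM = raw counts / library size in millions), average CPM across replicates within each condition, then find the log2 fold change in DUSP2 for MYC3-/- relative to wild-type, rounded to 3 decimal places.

CPM(wild-type rep1) = 30997 / 33.27 = 931.6802
CPM(wild-type rep2) = 21909 / 62.98 = 347.8723
CPM(MYC3-/- rep1) = 71049 / 63.16 = 1124.9050
CPM(MYC3-/- rep2) = 26515 / 40.73 = 650.9944
mean CPM(wild-type) = 639.7763; mean CPM(MYC3-/-) = 887.9497
Fold change = 887.9497 / 639.7763 = 1.38791
log2(1.38791) = 0.4729

0.473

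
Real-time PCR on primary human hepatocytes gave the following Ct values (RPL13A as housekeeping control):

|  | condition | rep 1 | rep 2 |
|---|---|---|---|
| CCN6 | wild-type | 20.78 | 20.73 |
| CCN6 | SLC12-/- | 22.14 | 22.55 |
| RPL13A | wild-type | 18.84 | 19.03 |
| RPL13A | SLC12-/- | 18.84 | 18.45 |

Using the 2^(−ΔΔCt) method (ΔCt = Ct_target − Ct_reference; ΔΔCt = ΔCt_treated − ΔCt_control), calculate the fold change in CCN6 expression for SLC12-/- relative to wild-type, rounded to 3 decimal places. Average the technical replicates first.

Mean Ct: CCN6 wild-type 20.755; CCN6 SLC12-/- 22.345; RPL13A wild-type 18.935; RPL13A SLC12-/- 18.645
ΔCt(wild-type) = 20.755 − 18.935 = 1.820
ΔCt(SLC12-/-) = 22.345 − 18.645 = 3.700
ΔΔCt = 3.700 − 1.820 = 1.880
Fold change = 2^(−1.880) = 0.2717

0.272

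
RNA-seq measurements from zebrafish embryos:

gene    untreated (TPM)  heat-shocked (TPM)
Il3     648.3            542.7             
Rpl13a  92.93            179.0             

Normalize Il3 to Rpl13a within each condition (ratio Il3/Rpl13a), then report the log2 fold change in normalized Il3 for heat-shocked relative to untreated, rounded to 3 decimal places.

Il3/Rpl13a (untreated) = 648.3 / 92.93 = 6.9762
Il3/Rpl13a (heat-shocked) = 542.7 / 179.0 = 3.0318
Fold change = 3.0318 / 6.9762 = 0.4346
log2(0.4346) = -1.2022

-1.202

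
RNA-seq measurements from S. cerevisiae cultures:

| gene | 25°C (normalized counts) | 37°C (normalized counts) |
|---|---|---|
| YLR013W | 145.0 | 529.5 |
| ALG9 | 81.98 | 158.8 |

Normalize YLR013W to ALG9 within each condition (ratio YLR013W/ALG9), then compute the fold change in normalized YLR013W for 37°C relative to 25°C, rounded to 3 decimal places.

YLR013W/ALG9 (25°C) = 145.0 / 81.98 = 1.7687
YLR013W/ALG9 (37°C) = 529.5 / 158.8 = 3.3344
Fold change = 3.3344 / 1.7687 = 1.8852

1.885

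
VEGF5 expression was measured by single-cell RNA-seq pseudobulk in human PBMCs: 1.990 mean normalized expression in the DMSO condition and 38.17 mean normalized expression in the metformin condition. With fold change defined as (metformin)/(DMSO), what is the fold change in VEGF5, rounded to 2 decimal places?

19.18

Fold change = 38.17 / 1.990 = 19.181
VEGF5 is upregulated.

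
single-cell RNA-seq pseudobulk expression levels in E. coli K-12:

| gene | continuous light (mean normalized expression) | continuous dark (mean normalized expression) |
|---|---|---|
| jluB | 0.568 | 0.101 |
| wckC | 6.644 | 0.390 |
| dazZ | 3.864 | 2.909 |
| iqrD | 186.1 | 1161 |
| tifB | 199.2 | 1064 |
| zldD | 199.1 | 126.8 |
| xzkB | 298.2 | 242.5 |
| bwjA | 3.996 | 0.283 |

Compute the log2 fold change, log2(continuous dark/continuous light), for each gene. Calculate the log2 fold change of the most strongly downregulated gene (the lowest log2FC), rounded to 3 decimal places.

log2(0.101/0.568) = -2.492  (jluB)
log2(0.390/6.644) = -4.091  (wckC)
log2(2.909/3.864) = -0.410  (dazZ)
log2(1161/186.1) = 2.641  (iqrD)
log2(1064/199.2) = 2.417  (tifB)
log2(126.8/199.1) = -0.651  (zldD)
log2(242.5/298.2) = -0.298  (xzkB)
log2(0.283/3.996) = -3.820  (bwjA)
wckC is most strongly downregulated.

-4.091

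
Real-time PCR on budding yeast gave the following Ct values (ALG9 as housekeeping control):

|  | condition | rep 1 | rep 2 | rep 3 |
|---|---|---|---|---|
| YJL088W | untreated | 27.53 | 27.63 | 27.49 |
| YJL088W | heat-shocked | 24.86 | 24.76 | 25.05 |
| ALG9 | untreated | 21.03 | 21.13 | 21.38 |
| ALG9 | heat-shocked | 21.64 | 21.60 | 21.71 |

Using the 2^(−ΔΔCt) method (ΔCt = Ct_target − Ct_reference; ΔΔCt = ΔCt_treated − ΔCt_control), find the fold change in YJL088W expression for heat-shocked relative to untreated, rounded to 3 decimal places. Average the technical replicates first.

8.754

Mean Ct: YJL088W untreated 27.550; YJL088W heat-shocked 24.890; ALG9 untreated 21.180; ALG9 heat-shocked 21.650
ΔCt(untreated) = 27.550 − 21.180 = 6.370
ΔCt(heat-shocked) = 24.890 − 21.650 = 3.240
ΔΔCt = 3.240 − 6.370 = -3.130
Fold change = 2^(−(-3.130)) = 2^3.130 = 8.7543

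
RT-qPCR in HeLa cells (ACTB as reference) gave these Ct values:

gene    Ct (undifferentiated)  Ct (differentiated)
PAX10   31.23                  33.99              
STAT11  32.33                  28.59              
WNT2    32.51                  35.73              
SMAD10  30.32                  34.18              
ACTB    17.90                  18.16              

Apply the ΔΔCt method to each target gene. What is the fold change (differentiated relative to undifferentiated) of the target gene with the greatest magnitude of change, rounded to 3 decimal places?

16.000

PAX10: ΔΔCt = (33.99−18.16) − (31.23−17.90) = 15.83 − 13.33 = 2.50; fold change = 2^-2.50 = 0.177
STAT11: ΔΔCt = (28.59−18.16) − (32.33−17.90) = 10.43 − 14.43 = -4.00; fold change = 2^4.00 = 16.000
WNT2: ΔΔCt = (35.73−18.16) − (32.51−17.90) = 17.57 − 14.61 = 2.96; fold change = 2^-2.96 = 0.129
SMAD10: ΔΔCt = (34.18−18.16) − (30.32−17.90) = 16.02 − 12.42 = 3.60; fold change = 2^-3.60 = 0.082
STAT11 has the largest |ΔΔCt| = 4.00.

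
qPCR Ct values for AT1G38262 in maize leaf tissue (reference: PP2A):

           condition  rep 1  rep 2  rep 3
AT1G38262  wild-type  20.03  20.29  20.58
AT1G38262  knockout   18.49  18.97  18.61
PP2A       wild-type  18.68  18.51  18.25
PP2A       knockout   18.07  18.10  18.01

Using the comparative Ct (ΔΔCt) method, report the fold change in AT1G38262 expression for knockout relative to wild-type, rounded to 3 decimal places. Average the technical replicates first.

2.282

Mean Ct: AT1G38262 wild-type 20.300; AT1G38262 knockout 18.690; PP2A wild-type 18.480; PP2A knockout 18.060
ΔCt(wild-type) = 20.300 − 18.480 = 1.820
ΔCt(knockout) = 18.690 − 18.060 = 0.630
ΔΔCt = 0.630 − 1.820 = -1.190
Fold change = 2^(−(-1.190)) = 2^1.190 = 2.2815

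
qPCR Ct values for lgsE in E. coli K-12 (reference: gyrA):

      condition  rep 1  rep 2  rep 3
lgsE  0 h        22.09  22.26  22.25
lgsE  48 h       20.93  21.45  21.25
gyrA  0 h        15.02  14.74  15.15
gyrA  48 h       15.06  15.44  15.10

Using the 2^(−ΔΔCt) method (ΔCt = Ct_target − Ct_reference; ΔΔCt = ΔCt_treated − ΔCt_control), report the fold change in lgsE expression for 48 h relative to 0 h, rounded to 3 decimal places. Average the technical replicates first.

Mean Ct: lgsE 0 h 22.200; lgsE 48 h 21.210; gyrA 0 h 14.970; gyrA 48 h 15.200
ΔCt(0 h) = 22.200 − 14.970 = 7.230
ΔCt(48 h) = 21.210 − 15.200 = 6.010
ΔΔCt = 6.010 − 7.230 = -1.220
Fold change = 2^(−(-1.220)) = 2^1.220 = 2.3295

2.329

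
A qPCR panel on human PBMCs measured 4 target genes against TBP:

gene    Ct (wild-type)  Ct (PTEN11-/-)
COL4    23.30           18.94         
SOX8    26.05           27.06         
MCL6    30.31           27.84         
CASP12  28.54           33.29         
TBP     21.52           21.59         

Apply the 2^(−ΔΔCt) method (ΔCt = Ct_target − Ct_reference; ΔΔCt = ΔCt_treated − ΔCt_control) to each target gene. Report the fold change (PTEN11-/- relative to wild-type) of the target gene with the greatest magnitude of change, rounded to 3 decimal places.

0.039

COL4: ΔΔCt = (18.94−21.59) − (23.30−21.52) = -2.65 − 1.78 = -4.43; fold change = 2^4.43 = 21.556
SOX8: ΔΔCt = (27.06−21.59) − (26.05−21.52) = 5.47 − 4.53 = 0.94; fold change = 2^-0.94 = 0.521
MCL6: ΔΔCt = (27.84−21.59) − (30.31−21.52) = 6.25 − 8.79 = -2.54; fold change = 2^2.54 = 5.816
CASP12: ΔΔCt = (33.29−21.59) − (28.54−21.52) = 11.70 − 7.02 = 4.68; fold change = 2^-4.68 = 0.039
CASP12 has the largest |ΔΔCt| = 4.68.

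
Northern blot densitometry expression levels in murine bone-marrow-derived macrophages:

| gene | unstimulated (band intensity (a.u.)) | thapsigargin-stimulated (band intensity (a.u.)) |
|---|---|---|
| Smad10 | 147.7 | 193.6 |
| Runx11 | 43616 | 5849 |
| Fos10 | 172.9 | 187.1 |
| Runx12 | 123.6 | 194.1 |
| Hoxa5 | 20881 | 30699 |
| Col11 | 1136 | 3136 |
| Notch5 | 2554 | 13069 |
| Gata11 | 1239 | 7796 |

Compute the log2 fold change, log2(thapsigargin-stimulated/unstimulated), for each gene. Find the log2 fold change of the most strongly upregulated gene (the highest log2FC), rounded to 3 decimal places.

2.654

log2(193.6/147.7) = 0.390  (Smad10)
log2(5849/43616) = -2.899  (Runx11)
log2(187.1/172.9) = 0.114  (Fos10)
log2(194.1/123.6) = 0.651  (Runx12)
log2(30699/20881) = 0.556  (Hoxa5)
log2(3136/1136) = 1.465  (Col11)
log2(13069/2554) = 2.355  (Notch5)
log2(7796/1239) = 2.654  (Gata11)
Gata11 is most strongly upregulated.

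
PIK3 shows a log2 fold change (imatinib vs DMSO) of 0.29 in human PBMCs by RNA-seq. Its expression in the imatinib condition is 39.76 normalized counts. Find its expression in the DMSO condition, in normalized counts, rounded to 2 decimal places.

Fold change = 2^(0.29) = 1.2226
DMSO expression = 39.76 / 1.2226 = 32.52

32.52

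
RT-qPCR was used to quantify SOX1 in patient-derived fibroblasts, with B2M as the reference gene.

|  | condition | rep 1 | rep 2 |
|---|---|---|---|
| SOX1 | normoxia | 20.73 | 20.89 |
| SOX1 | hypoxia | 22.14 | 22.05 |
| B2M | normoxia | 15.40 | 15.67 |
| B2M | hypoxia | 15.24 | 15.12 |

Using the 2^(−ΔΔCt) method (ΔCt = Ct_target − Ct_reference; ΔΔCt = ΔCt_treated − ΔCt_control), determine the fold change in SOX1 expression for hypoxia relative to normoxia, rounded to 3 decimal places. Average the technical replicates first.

0.321

Mean Ct: SOX1 normoxia 20.810; SOX1 hypoxia 22.095; B2M normoxia 15.535; B2M hypoxia 15.180
ΔCt(normoxia) = 20.810 − 15.535 = 5.275
ΔCt(hypoxia) = 22.095 − 15.180 = 6.915
ΔΔCt = 6.915 − 5.275 = 1.640
Fold change = 2^(−1.640) = 0.3209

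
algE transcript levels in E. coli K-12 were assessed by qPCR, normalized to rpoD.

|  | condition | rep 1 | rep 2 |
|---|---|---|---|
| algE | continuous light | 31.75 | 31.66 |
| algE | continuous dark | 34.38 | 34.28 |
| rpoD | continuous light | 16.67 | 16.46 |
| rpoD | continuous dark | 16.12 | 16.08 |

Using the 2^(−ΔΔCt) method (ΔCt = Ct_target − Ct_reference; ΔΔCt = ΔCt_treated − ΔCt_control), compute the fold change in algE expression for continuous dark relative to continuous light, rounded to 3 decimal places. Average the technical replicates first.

Mean Ct: algE continuous light 31.705; algE continuous dark 34.330; rpoD continuous light 16.565; rpoD continuous dark 16.100
ΔCt(continuous light) = 31.705 − 16.565 = 15.140
ΔCt(continuous dark) = 34.330 − 16.100 = 18.230
ΔΔCt = 18.230 − 15.140 = 3.090
Fold change = 2^(−3.090) = 0.1174

0.117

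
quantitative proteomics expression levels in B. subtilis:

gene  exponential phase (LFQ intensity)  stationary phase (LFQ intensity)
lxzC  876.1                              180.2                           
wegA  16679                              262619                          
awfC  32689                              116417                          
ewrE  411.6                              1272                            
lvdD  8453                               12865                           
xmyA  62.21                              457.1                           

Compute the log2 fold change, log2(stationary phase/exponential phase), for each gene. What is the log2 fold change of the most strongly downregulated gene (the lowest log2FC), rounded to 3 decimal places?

-2.281

log2(180.2/876.1) = -2.281  (lxzC)
log2(262619/16679) = 3.977  (wegA)
log2(116417/32689) = 1.832  (awfC)
log2(1272/411.6) = 1.628  (ewrE)
log2(12865/8453) = 0.606  (lvdD)
log2(457.1/62.21) = 2.877  (xmyA)
lxzC is most strongly downregulated.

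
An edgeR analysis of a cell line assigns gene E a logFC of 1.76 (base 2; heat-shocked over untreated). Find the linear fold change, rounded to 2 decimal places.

Fold change = 2^(1.76) = 3.387

3.39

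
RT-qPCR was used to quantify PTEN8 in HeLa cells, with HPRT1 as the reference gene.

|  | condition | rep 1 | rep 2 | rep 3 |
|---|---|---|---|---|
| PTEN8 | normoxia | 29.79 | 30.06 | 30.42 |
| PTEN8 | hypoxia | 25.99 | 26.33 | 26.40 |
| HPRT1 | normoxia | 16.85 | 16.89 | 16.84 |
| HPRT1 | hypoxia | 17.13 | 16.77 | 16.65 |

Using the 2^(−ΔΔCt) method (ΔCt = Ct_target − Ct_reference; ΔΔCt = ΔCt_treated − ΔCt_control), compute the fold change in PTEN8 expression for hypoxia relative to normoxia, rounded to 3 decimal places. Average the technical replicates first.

14.320

Mean Ct: PTEN8 normoxia 30.090; PTEN8 hypoxia 26.240; HPRT1 normoxia 16.860; HPRT1 hypoxia 16.850
ΔCt(normoxia) = 30.090 − 16.860 = 13.230
ΔCt(hypoxia) = 26.240 − 16.850 = 9.390
ΔΔCt = 9.390 − 13.230 = -3.840
Fold change = 2^(−(-3.840)) = 2^3.840 = 14.3204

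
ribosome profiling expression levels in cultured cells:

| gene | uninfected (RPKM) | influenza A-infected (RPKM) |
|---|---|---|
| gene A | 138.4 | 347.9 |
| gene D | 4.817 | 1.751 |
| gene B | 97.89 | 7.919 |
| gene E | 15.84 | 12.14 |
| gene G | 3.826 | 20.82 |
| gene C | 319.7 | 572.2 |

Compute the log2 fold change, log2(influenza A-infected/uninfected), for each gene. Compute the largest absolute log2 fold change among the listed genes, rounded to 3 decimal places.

log2(347.9/138.4) = 1.330  (gene A)
log2(1.751/4.817) = -1.460  (gene D)
log2(7.919/97.89) = -3.628  (gene B)
log2(12.14/15.84) = -0.384  (gene E)
log2(20.82/3.826) = 2.444  (gene G)
log2(572.2/319.7) = 0.840  (gene C)
The largest magnitude belongs to gene B.

3.628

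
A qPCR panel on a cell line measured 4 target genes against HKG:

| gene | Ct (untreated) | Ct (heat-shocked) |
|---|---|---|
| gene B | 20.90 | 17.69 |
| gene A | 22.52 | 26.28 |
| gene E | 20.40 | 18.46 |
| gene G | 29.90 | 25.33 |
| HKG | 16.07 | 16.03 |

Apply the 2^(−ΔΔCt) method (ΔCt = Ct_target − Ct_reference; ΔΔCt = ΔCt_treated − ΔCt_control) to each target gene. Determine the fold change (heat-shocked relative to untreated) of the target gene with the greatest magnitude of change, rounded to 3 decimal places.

gene B: ΔΔCt = (17.69−16.03) − (20.90−16.07) = 1.66 − 4.83 = -3.17; fold change = 2^3.17 = 9.000
gene A: ΔΔCt = (26.28−16.03) − (22.52−16.07) = 10.25 − 6.45 = 3.80; fold change = 2^-3.80 = 0.072
gene E: ΔΔCt = (18.46−16.03) − (20.40−16.07) = 2.43 − 4.33 = -1.90; fold change = 2^1.90 = 3.732
gene G: ΔΔCt = (25.33−16.03) − (29.90−16.07) = 9.30 − 13.83 = -4.53; fold change = 2^4.53 = 23.103
gene G has the largest |ΔΔCt| = 4.53.

23.103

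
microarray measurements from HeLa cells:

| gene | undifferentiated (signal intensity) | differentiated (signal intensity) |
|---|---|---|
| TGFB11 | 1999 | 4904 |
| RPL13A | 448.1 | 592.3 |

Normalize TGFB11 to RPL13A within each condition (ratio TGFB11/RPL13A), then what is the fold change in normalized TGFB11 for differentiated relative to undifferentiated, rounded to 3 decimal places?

TGFB11/RPL13A (undifferentiated) = 1999 / 448.1 = 4.4611
TGFB11/RPL13A (differentiated) = 4904 / 592.3 = 8.2796
Fold change = 8.2796 / 4.4611 = 1.8560

1.856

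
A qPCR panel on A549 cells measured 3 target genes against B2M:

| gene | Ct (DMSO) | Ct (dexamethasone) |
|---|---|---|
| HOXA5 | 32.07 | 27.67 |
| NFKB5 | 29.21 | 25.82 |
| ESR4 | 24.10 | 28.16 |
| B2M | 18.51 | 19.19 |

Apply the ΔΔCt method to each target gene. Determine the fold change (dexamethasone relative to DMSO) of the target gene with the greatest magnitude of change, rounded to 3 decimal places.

HOXA5: ΔΔCt = (27.67−19.19) − (32.07−18.51) = 8.48 − 13.56 = -5.08; fold change = 2^5.08 = 33.825
NFKB5: ΔΔCt = (25.82−19.19) − (29.21−18.51) = 6.63 − 10.70 = -4.07; fold change = 2^4.07 = 16.795
ESR4: ΔΔCt = (28.16−19.19) − (24.10−18.51) = 8.97 − 5.59 = 3.38; fold change = 2^-3.38 = 0.096
HOXA5 has the largest |ΔΔCt| = 5.08.

33.825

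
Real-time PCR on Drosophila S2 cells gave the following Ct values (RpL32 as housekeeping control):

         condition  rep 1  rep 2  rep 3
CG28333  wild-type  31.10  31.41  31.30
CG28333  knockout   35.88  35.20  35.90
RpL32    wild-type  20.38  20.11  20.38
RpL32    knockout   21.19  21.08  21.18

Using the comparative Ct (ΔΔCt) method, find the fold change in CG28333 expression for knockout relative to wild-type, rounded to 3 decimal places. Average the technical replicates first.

Mean Ct: CG28333 wild-type 31.270; CG28333 knockout 35.660; RpL32 wild-type 20.290; RpL32 knockout 21.150
ΔCt(wild-type) = 31.270 − 20.290 = 10.980
ΔCt(knockout) = 35.660 − 21.150 = 14.510
ΔΔCt = 14.510 − 10.980 = 3.530
Fold change = 2^(−3.530) = 0.0866

0.087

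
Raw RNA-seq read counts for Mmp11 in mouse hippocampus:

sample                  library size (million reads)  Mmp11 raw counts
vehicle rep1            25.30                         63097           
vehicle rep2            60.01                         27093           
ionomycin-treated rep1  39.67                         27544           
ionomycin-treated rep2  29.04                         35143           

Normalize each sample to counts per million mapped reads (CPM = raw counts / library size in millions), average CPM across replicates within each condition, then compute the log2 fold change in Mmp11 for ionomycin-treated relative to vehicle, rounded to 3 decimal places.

CPM(vehicle rep1) = 63097 / 25.30 = 2493.9526
CPM(vehicle rep2) = 27093 / 60.01 = 451.4748
CPM(ionomycin-treated rep1) = 27544 / 39.67 = 694.3282
CPM(ionomycin-treated rep2) = 35143 / 29.04 = 1210.1584
mean CPM(vehicle) = 1472.7137; mean CPM(ionomycin-treated) = 952.2433
Fold change = 952.2433 / 1472.7137 = 0.64659
log2(0.64659) = -0.6291

-0.629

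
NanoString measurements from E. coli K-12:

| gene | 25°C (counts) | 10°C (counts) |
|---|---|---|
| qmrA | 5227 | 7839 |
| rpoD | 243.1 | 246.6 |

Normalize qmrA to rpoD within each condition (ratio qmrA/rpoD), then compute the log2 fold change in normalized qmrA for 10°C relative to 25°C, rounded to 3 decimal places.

qmrA/rpoD (25°C) = 5227 / 243.1 = 21.501
qmrA/rpoD (10°C) = 7839 / 246.6 = 31.788
Fold change = 31.788 / 21.501 = 1.4784
log2(1.4784) = 0.5641

0.564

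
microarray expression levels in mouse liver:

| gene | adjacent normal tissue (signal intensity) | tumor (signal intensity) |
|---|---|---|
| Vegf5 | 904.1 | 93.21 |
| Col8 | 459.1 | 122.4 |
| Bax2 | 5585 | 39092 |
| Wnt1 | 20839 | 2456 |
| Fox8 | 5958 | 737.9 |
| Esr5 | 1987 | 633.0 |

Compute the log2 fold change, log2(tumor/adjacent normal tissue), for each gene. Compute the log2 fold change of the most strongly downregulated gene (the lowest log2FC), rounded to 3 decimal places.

-3.278

log2(93.21/904.1) = -3.278  (Vegf5)
log2(122.4/459.1) = -1.907  (Col8)
log2(39092/5585) = 2.807  (Bax2)
log2(2456/20839) = -3.085  (Wnt1)
log2(737.9/5958) = -3.013  (Fox8)
log2(633.0/1987) = -1.650  (Esr5)
Vegf5 is most strongly downregulated.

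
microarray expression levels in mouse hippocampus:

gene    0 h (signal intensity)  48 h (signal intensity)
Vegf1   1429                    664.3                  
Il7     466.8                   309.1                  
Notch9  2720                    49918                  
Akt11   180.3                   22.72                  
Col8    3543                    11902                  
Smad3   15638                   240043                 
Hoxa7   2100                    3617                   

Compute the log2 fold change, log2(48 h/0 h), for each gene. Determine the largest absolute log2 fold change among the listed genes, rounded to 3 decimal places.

log2(664.3/1429) = -1.105  (Vegf1)
log2(309.1/466.8) = -0.595  (Il7)
log2(49918/2720) = 4.198  (Notch9)
log2(22.72/180.3) = -2.988  (Akt11)
log2(11902/3543) = 1.748  (Col8)
log2(240043/15638) = 3.940  (Smad3)
log2(3617/2100) = 0.784  (Hoxa7)
The largest magnitude belongs to Notch9.

4.198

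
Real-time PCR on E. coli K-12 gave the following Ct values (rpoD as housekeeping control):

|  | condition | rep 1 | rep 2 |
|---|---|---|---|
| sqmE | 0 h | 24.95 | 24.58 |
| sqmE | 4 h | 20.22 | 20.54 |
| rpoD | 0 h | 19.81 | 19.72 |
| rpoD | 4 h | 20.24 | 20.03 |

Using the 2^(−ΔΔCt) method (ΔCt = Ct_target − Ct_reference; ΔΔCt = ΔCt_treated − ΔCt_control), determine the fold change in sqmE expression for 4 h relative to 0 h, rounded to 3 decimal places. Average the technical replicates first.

27.002

Mean Ct: sqmE 0 h 24.765; sqmE 4 h 20.380; rpoD 0 h 19.765; rpoD 4 h 20.135
ΔCt(0 h) = 24.765 − 19.765 = 5.000
ΔCt(4 h) = 20.380 − 20.135 = 0.245
ΔΔCt = 0.245 − 5.000 = -4.755
Fold change = 2^(−(-4.755)) = 2^4.755 = 27.0021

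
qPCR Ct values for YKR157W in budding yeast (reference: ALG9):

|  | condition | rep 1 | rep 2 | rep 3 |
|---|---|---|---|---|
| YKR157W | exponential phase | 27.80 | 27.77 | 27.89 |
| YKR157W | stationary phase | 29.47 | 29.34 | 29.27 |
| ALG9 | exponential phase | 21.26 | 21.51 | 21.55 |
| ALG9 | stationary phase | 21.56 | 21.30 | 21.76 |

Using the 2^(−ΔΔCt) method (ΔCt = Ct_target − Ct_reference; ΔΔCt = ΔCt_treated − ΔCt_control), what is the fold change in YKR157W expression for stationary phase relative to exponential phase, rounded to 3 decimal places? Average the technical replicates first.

Mean Ct: YKR157W exponential phase 27.820; YKR157W stationary phase 29.360; ALG9 exponential phase 21.440; ALG9 stationary phase 21.540
ΔCt(exponential phase) = 27.820 − 21.440 = 6.380
ΔCt(stationary phase) = 29.360 − 21.540 = 7.820
ΔΔCt = 7.820 − 6.380 = 1.440
Fold change = 2^(−1.440) = 0.3686

0.369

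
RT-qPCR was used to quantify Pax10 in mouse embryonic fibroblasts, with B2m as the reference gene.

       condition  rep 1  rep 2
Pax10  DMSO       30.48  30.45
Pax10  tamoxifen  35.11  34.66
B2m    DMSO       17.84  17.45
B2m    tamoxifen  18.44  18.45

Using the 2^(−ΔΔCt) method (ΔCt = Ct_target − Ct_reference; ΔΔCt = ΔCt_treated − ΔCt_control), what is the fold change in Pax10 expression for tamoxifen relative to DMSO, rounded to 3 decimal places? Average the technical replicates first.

0.081

Mean Ct: Pax10 DMSO 30.465; Pax10 tamoxifen 34.885; B2m DMSO 17.645; B2m tamoxifen 18.445
ΔCt(DMSO) = 30.465 − 17.645 = 12.820
ΔCt(tamoxifen) = 34.885 − 18.445 = 16.440
ΔΔCt = 16.440 − 12.820 = 3.620
Fold change = 2^(−3.620) = 0.0813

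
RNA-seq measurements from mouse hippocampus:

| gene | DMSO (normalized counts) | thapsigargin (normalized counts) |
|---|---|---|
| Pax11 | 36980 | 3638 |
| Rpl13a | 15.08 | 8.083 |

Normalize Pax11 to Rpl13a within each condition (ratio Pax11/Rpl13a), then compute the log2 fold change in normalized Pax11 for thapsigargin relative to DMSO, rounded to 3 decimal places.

-2.446

Pax11/Rpl13a (DMSO) = 36980 / 15.08 = 2452.3
Pax11/Rpl13a (thapsigargin) = 3638 / 8.083 = 450.08
Fold change = 450.08 / 2452.3 = 0.1835
log2(0.1835) = -2.4459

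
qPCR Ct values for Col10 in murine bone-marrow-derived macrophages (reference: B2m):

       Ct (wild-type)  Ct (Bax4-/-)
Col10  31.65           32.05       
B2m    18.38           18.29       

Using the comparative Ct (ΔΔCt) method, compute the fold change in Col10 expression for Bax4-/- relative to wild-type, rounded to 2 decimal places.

ΔCt(wild-type) = 31.650 − 18.380 = 13.270
ΔCt(Bax4-/-) = 32.050 − 18.290 = 13.760
ΔΔCt = 13.760 − 13.270 = 0.490
Fold change = 2^(−0.490) = 0.712

0.71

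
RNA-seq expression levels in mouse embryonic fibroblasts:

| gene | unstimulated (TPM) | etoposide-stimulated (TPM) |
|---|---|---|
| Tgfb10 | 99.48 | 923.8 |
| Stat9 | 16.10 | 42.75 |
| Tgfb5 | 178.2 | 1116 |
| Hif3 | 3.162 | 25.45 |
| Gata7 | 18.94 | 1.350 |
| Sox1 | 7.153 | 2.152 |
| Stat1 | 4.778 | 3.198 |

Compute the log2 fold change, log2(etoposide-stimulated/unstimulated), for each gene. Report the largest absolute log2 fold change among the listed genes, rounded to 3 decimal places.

3.810

log2(923.8/99.48) = 3.215  (Tgfb10)
log2(42.75/16.10) = 1.409  (Stat9)
log2(1116/178.2) = 2.647  (Tgfb5)
log2(25.45/3.162) = 3.009  (Hif3)
log2(1.350/18.94) = -3.810  (Gata7)
log2(2.152/7.153) = -1.733  (Sox1)
log2(3.198/4.778) = -0.579  (Stat1)
The largest magnitude belongs to Gata7.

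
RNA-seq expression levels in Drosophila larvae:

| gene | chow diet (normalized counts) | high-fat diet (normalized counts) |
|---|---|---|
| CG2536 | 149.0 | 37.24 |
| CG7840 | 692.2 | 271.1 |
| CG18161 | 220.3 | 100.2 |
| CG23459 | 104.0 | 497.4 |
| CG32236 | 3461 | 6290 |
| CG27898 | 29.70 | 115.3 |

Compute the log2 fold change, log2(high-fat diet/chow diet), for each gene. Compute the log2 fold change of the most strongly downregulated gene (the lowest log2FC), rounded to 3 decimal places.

-2.000

log2(37.24/149.0) = -2.000  (CG2536)
log2(271.1/692.2) = -1.352  (CG7840)
log2(100.2/220.3) = -1.137  (CG18161)
log2(497.4/104.0) = 2.258  (CG23459)
log2(6290/3461) = 0.862  (CG32236)
log2(115.3/29.70) = 1.957  (CG27898)
CG2536 is most strongly downregulated.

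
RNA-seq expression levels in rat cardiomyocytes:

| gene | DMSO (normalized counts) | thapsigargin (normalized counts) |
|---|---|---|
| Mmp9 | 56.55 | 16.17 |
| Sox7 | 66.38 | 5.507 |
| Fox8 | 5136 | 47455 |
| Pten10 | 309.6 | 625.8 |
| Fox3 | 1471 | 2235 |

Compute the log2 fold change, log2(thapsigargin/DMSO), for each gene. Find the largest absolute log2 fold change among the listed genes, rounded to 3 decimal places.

3.591

log2(16.17/56.55) = -1.806  (Mmp9)
log2(5.507/66.38) = -3.591  (Sox7)
log2(47455/5136) = 3.208  (Fox8)
log2(625.8/309.6) = 1.015  (Pten10)
log2(2235/1471) = 0.603  (Fox3)
The largest magnitude belongs to Sox7.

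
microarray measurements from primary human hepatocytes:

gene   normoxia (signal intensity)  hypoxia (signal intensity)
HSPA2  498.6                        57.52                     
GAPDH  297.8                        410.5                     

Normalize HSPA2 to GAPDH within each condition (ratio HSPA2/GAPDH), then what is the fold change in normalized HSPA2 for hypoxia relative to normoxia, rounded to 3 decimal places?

HSPA2/GAPDH (normoxia) = 498.6 / 297.8 = 1.6743
HSPA2/GAPDH (hypoxia) = 57.52 / 410.5 = 0.14012
Fold change = 0.14012 / 1.6743 = 0.0837

0.084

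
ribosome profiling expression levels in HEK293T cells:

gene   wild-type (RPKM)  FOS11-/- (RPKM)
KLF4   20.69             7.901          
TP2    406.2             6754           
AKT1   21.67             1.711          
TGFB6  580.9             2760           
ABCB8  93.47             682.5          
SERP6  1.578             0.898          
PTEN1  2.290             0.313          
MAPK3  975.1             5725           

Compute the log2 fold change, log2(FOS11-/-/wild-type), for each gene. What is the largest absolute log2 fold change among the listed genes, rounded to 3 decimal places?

4.055

log2(7.901/20.69) = -1.389  (KLF4)
log2(6754/406.2) = 4.055  (TP2)
log2(1.711/21.67) = -3.663  (AKT1)
log2(2760/580.9) = 2.248  (TGFB6)
log2(682.5/93.47) = 2.868  (ABCB8)
log2(0.898/1.578) = -0.813  (SERP6)
log2(0.313/2.290) = -2.871  (PTEN1)
log2(5725/975.1) = 2.554  (MAPK3)
The largest magnitude belongs to TP2.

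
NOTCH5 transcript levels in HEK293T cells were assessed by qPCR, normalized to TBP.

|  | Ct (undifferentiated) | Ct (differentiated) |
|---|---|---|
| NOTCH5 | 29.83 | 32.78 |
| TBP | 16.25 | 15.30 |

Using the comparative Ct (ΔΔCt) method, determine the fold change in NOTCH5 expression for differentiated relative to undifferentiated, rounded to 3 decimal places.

0.067

ΔCt(undifferentiated) = 29.830 − 16.250 = 13.580
ΔCt(differentiated) = 32.780 − 15.300 = 17.480
ΔΔCt = 17.480 − 13.580 = 3.900
Fold change = 2^(−3.900) = 0.0670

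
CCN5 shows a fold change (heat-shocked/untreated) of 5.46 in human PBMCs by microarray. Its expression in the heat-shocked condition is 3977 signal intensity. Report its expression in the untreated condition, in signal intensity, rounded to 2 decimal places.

untreated expression = 3977 / 5.46 = 728.39

728.39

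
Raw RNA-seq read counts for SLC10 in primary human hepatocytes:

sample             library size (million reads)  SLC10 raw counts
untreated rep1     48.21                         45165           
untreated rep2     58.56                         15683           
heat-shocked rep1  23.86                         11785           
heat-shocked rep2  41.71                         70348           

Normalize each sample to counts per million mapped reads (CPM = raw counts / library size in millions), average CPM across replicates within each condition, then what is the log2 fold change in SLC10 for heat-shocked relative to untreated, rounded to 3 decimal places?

CPM(untreated rep1) = 45165 / 48.21 = 936.8388
CPM(untreated rep2) = 15683 / 58.56 = 267.8108
CPM(heat-shocked rep1) = 11785 / 23.86 = 493.9229
CPM(heat-shocked rep2) = 70348 / 41.71 = 1686.5979
mean CPM(untreated) = 602.3248; mean CPM(heat-shocked) = 1090.2604
Fold change = 1090.2604 / 602.3248 = 1.81009
log2(1.81009) = 0.8561

0.856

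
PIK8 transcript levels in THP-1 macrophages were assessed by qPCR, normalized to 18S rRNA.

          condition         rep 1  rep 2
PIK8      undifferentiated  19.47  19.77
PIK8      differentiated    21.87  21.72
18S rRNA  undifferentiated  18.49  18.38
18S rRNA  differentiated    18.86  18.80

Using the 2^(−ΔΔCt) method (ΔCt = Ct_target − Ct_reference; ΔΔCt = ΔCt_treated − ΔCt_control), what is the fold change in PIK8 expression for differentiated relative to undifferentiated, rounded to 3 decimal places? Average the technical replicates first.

Mean Ct: PIK8 undifferentiated 19.620; PIK8 differentiated 21.795; 18S rRNA undifferentiated 18.435; 18S rRNA differentiated 18.830
ΔCt(undifferentiated) = 19.620 − 18.435 = 1.185
ΔCt(differentiated) = 21.795 − 18.830 = 2.965
ΔΔCt = 2.965 − 1.185 = 1.780
Fold change = 2^(−1.780) = 0.2912

0.291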